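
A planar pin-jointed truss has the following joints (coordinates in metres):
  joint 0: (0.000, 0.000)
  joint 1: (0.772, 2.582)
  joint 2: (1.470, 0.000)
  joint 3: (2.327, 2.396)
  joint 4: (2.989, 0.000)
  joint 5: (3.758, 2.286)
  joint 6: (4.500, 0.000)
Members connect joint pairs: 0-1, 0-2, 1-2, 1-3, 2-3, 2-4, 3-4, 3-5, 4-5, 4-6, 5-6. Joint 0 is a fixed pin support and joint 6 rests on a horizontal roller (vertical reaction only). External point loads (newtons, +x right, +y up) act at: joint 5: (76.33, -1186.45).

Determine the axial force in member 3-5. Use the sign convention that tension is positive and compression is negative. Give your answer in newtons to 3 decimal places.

N=7 nodes, M=11 members, R=3 reactions → 2N=14, M+R=14
member 0 (0-1): L=2.6949, (cx,cy)=(0.2865,0.9581)
member 1 (0-2): L=1.4700, (cx,cy)=(1.0000,0.0000)
member 2 (1-2): L=2.6747, (cx,cy)=(0.2610,-0.9653)
member 3 (1-3): L=1.5661, (cx,cy)=(0.9929,-0.1188)
member 4 (2-3): L=2.5447, (cx,cy)=(0.3368,0.9416)
member 5 (2-4): L=1.5190, (cx,cy)=(1.0000,0.0000)
member 6 (3-4): L=2.4858, (cx,cy)=(0.2663,-0.9639)
member 7 (3-5): L=1.4352, (cx,cy)=(0.9971,-0.0766)
member 8 (4-5): L=2.4119, (cx,cy)=(0.3188,0.9478)
member 9 (4-6): L=1.5110, (cx,cy)=(1.0000,0.0000)
member 10 (5-6): L=2.4034, (cx,cy)=(0.3087,-0.9512)
solve A·x = −loads:
  F[0-1] = -163.7180 N (compression)
  F[0-2] = +123.2291 N (tension)
  F[1-2] = +173.9223 N (tension)
  F[1-3] = -92.9447 N (compression)
  F[2-3] = -178.3123 N (compression)
  F[2-4] = +228.6696 N (tension)
  F[3-4] = +178.6776 N (tension)
  F[3-5] = -200.5141 N (compression)
  F[4-5] = -181.7084 N (compression)
  F[4-6] = +334.1899 N (tension)
  F[5-6] = -1082.4718 N (compression)
  Rx@0 = -76.3300 N
  Ry@0 = +156.8568 N
  Ry@6 = +1029.5932 N

-200.514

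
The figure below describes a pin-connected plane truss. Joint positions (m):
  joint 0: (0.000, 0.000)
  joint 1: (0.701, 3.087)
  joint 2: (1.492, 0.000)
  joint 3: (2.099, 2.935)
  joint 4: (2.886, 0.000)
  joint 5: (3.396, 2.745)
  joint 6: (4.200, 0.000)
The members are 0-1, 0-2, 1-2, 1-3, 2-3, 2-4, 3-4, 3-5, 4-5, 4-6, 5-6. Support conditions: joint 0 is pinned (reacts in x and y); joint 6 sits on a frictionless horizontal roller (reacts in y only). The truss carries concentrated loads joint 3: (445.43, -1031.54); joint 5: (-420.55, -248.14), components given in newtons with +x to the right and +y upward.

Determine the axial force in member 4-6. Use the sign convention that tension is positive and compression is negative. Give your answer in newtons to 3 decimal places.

220.426

N=7 nodes, M=11 members, R=3 reactions → 2N=14, M+R=14
member 0 (0-1): L=3.1656, (cx,cy)=(0.2214,0.9752)
member 1 (0-2): L=1.4920, (cx,cy)=(1.0000,0.0000)
member 2 (1-2): L=3.1867, (cx,cy)=(0.2482,-0.9687)
member 3 (1-3): L=1.4062, (cx,cy)=(0.9941,-0.1081)
member 4 (2-3): L=2.9971, (cx,cy)=(0.2025,0.9793)
member 5 (2-4): L=1.3940, (cx,cy)=(1.0000,0.0000)
member 6 (3-4): L=3.0387, (cx,cy)=(0.2590,-0.9659)
member 7 (3-5): L=1.3108, (cx,cy)=(0.9894,-0.1449)
member 8 (4-5): L=2.7920, (cx,cy)=(0.1827,0.9832)
member 9 (4-6): L=1.3140, (cx,cy)=(1.0000,0.0000)
member 10 (5-6): L=2.8603, (cx,cy)=(0.2811,-0.9597)
solve A·x = −loads:
  F[0-1] = -540.5249 N (compression)
  F[0-2] = +144.5758 N (tension)
  F[1-2] = +573.5478 N (tension)
  F[1-3] = -263.6044 N (compression)
  F[2-3] = -567.3560 N (compression)
  F[2-4] = +401.8457 N (tension)
  F[3-4] = -413.7777 N (compression)
  F[3-5] = -722.8635 N (compression)
  F[4-5] = +406.4985 N (tension)
  F[4-6] = +220.4262 N (tension)
  F[5-6] = -784.1914 N (compression)
  Rx@0 = -24.8800 N
  Ry@0 = +527.1054 N
  Ry@6 = +752.5746 N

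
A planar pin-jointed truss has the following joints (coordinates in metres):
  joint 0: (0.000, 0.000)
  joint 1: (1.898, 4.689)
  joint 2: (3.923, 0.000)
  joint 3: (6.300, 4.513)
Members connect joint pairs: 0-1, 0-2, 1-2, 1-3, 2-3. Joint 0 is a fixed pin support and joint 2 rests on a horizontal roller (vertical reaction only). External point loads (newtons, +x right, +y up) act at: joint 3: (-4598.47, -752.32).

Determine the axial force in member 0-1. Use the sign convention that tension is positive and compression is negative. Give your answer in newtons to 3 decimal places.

-5215.231

N=4 nodes, M=5 members, R=3 reactions → 2N=8, M+R=8
member 0 (0-1): L=5.0586, (cx,cy)=(0.3752,0.9269)
member 1 (0-2): L=3.9230, (cx,cy)=(1.0000,0.0000)
member 2 (1-2): L=5.1076, (cx,cy)=(0.3965,-0.9180)
member 3 (1-3): L=4.4055, (cx,cy)=(0.9992,-0.0399)
member 4 (2-3): L=5.1007, (cx,cy)=(0.4660,0.8848)
solve A·x = −loads:
  F[0-1] = -5215.2311 N (compression)
  F[0-2] = -2641.6898 N (compression)
  F[1-2] = +5444.9930 N (tension)
  F[1-3] = -4118.8435 N (compression)
  F[2-3] = -1036.2685 N (compression)
  Rx@0 = +4598.4700 N
  Ry@0 = +4834.2163 N
  Ry@2 = -4081.8963 N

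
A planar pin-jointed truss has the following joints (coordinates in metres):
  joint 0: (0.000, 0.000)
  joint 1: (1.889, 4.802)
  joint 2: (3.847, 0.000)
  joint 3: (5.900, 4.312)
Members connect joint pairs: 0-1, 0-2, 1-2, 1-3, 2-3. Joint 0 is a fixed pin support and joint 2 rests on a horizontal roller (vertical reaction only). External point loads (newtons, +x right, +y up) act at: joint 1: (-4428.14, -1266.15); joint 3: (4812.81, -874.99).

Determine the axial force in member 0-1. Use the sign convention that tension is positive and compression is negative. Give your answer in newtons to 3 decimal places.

N=4 nodes, M=5 members, R=3 reactions → 2N=8, M+R=8
member 0 (0-1): L=5.1602, (cx,cy)=(0.3661,0.9306)
member 1 (0-2): L=3.8470, (cx,cy)=(1.0000,0.0000)
member 2 (1-2): L=5.1858, (cx,cy)=(0.3776,-0.9260)
member 3 (1-3): L=4.0408, (cx,cy)=(0.9926,-0.1213)
member 4 (2-3): L=4.7758, (cx,cy)=(0.4299,0.9029)
solve A·x = −loads:
  F[0-1] = -333.4832 N (compression)
  F[0-2] = +506.7489 N (tension)
  F[1-2] = -1684.2055 N (compression)
  F[1-3] = +4978.7010 N (tension)
  F[2-3] = -300.4362 N (compression)
  Rx@0 = -384.6700 N
  Ry@0 = +310.3350 N
  Ry@2 = +1830.8050 N

-333.483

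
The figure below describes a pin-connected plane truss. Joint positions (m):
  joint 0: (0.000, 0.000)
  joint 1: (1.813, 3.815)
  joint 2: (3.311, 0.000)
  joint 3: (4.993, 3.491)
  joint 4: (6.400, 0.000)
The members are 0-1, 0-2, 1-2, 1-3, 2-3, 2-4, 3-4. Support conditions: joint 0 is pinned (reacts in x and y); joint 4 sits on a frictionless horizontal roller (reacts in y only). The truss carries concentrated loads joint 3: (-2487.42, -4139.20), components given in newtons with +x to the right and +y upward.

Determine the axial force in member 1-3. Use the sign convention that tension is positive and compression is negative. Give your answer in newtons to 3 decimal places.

-2059.918

N=5 nodes, M=7 members, R=3 reactions → 2N=10, M+R=10
member 0 (0-1): L=4.2239, (cx,cy)=(0.4292,0.9032)
member 1 (0-2): L=3.3110, (cx,cy)=(1.0000,0.0000)
member 2 (1-2): L=4.0986, (cx,cy)=(0.3655,-0.9308)
member 3 (1-3): L=3.1965, (cx,cy)=(0.9948,-0.1014)
member 4 (2-3): L=3.8751, (cx,cy)=(0.4341,0.9009)
member 5 (2-4): L=3.0890, (cx,cy)=(1.0000,0.0000)
member 6 (3-4): L=3.7639, (cx,cy)=(0.3738,-0.9275)
solve A·x = −loads:
  F[0-1] = -2509.7367 N (compression)
  F[0-2] = -1410.1762 N (compression)
  F[1-2] = +2659.5917 N (tension)
  F[1-3] = -2059.9176 N (compression)
  F[2-3] = -2747.9448 N (compression)
  F[2-4] = +754.6505 N (tension)
  F[3-4] = -2018.7688 N (compression)
  Rx@0 = +2487.4200 N
  Ry@0 = +2266.7871 N
  Ry@4 = +1872.4129 N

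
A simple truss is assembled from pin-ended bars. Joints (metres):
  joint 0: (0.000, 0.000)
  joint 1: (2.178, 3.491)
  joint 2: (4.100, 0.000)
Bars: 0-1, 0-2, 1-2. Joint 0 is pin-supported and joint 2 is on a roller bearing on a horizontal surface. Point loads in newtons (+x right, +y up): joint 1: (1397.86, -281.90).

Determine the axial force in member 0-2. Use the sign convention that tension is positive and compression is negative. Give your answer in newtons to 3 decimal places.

N=3 nodes, M=3 members, R=3 reactions → 2N=6, M+R=6
member 0 (0-1): L=4.1147, (cx,cy)=(0.5293,0.8484)
member 1 (0-2): L=4.1000, (cx,cy)=(1.0000,0.0000)
member 2 (1-2): L=3.9851, (cx,cy)=(0.4823,-0.8760)
solve A·x = −loads:
  F[0-1] = +1247.1132 N (tension)
  F[0-2] = +737.7361 N (tension)
  F[1-2] = -1529.6385 N (compression)
  Rx@0 = -1397.8600 N
  Ry@0 = -1058.0774 N
  Ry@2 = +1339.9774 N

737.736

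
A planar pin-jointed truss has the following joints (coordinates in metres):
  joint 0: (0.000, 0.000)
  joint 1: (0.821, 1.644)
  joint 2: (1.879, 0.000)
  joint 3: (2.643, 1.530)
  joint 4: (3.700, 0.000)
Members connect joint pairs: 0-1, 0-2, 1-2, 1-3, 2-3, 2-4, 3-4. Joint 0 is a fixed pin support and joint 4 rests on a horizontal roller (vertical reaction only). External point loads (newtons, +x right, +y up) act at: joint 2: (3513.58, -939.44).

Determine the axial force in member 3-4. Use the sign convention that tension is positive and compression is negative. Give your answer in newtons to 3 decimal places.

-579.862

N=5 nodes, M=7 members, R=3 reactions → 2N=10, M+R=10
member 0 (0-1): L=1.8376, (cx,cy)=(0.4468,0.8946)
member 1 (0-2): L=1.8790, (cx,cy)=(1.0000,0.0000)
member 2 (1-2): L=1.9550, (cx,cy)=(0.5412,-0.8409)
member 3 (1-3): L=1.8256, (cx,cy)=(0.9980,-0.0624)
member 4 (2-3): L=1.7101, (cx,cy)=(0.4467,0.8947)
member 5 (2-4): L=1.8210, (cx,cy)=(1.0000,0.0000)
member 6 (3-4): L=1.8596, (cx,cy)=(0.5684,-0.8228)
solve A·x = −loads:
  F[0-1] = -516.8049 N (compression)
  F[0-2] = +3744.4772 N (tension)
  F[1-2] = +590.7967 N (tension)
  F[1-3] = -551.6960 N (compression)
  F[2-3] = +494.7480 N (tension)
  F[2-4] = +329.5928 N (tension)
  F[3-4] = -579.8618 N (compression)
  Rx@0 = -3513.5800 N
  Ry@0 = +462.3568 N
  Ry@4 = +477.0832 N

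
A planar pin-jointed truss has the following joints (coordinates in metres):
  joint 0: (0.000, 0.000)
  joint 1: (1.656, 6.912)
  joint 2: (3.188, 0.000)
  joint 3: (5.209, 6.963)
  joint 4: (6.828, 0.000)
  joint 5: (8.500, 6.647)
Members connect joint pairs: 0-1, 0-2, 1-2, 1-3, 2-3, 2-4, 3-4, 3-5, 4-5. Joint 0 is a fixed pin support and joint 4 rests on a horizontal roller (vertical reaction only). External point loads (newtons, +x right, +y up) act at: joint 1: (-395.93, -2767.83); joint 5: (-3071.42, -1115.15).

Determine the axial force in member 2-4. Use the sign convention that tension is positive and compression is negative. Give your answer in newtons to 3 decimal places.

-976.001

N=6 nodes, M=9 members, R=3 reactions → 2N=12, M+R=12
member 0 (0-1): L=7.1076, (cx,cy)=(0.2330,0.9725)
member 1 (0-2): L=3.1880, (cx,cy)=(1.0000,0.0000)
member 2 (1-2): L=7.0797, (cx,cy)=(0.2164,-0.9763)
member 3 (1-3): L=3.5534, (cx,cy)=(0.9999,0.0144)
member 4 (2-3): L=7.2504, (cx,cy)=(0.2787,0.9604)
member 5 (2-4): L=3.6400, (cx,cy)=(1.0000,0.0000)
member 6 (3-4): L=7.1487, (cx,cy)=(0.2265,-0.9740)
member 7 (3-5): L=3.3061, (cx,cy)=(0.9954,-0.0956)
member 8 (4-5): L=6.8541, (cx,cy)=(0.2439,0.9698)
solve A·x = −loads:
  F[0-1] = -5361.8391 N (compression)
  F[0-2] = -2218.0962 N (compression)
  F[1-2] = +2485.3653 N (tension)
  F[1-3] = -1391.2804 N (compression)
  F[2-3] = -2526.6203 N (compression)
  F[2-4] = -976.0013 N (compression)
  F[3-4] = +2780.3498 N (tension)
  F[3-5] = -2737.6274 N (compression)
  F[4-5] = -1419.7018 N (compression)
  Rx@0 = +3467.3500 N
  Ry@0 = +5214.2769 N
  Ry@4 = -1331.2969 N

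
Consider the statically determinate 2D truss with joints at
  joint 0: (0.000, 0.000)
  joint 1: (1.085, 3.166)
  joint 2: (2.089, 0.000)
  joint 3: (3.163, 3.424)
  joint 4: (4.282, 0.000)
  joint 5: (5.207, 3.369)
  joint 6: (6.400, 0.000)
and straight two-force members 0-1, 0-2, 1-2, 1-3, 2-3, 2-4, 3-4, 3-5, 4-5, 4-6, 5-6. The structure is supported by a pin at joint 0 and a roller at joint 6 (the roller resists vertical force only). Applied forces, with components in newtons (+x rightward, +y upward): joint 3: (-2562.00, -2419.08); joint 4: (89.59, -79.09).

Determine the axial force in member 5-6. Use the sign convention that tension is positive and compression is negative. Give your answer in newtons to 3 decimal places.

129.635

N=7 nodes, M=11 members, R=3 reactions → 2N=14, M+R=14
member 0 (0-1): L=3.3468, (cx,cy)=(0.3242,0.9460)
member 1 (0-2): L=2.0890, (cx,cy)=(1.0000,0.0000)
member 2 (1-2): L=3.3214, (cx,cy)=(0.3023,-0.9532)
member 3 (1-3): L=2.0940, (cx,cy)=(0.9924,0.1232)
member 4 (2-3): L=3.5885, (cx,cy)=(0.2993,0.9542)
member 5 (2-4): L=2.1930, (cx,cy)=(1.0000,0.0000)
member 6 (3-4): L=3.6022, (cx,cy)=(0.3106,-0.9505)
member 7 (3-5): L=2.0447, (cx,cy)=(0.9996,-0.0269)
member 8 (4-5): L=3.4937, (cx,cy)=(0.2648,0.9643)
member 9 (4-6): L=2.1180, (cx,cy)=(1.0000,0.0000)
member 10 (5-6): L=3.5740, (cx,cy)=(0.3338,-0.9426)
solve A·x = −loads:
  F[0-1] = -2769.9742 N (compression)
  F[0-2] = -1574.3997 N (compression)
  F[1-2] = +2532.3008 N (tension)
  F[1-3] = -1676.2564 N (compression)
  F[2-3] = -2529.7951 N (compression)
  F[2-4] = -51.7828 N (compression)
  F[3-4] = +209.6071 N (tension)
  F[3-5] = +76.2875 N (tension)
  F[4-5] = -124.5935 N (compression)
  F[4-6] = -43.2721 N (compression)
  F[5-6] = +129.6345 N (tension)
  Rx@0 = +2472.4100 N
  Ry@0 = +2620.3692 N
  Ry@6 = -122.1992 N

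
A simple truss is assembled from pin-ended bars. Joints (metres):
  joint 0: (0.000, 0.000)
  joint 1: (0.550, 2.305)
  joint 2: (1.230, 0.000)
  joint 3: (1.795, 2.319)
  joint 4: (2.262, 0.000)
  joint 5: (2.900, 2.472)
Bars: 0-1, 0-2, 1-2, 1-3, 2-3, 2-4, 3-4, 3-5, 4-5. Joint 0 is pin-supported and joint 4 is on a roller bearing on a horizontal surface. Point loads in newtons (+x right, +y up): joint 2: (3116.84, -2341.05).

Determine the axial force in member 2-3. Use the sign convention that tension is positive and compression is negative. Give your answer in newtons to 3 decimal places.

1316.797

N=6 nodes, M=9 members, R=3 reactions → 2N=12, M+R=12
member 0 (0-1): L=2.3697, (cx,cy)=(0.2321,0.9727)
member 1 (0-2): L=1.2300, (cx,cy)=(1.0000,0.0000)
member 2 (1-2): L=2.4032, (cx,cy)=(0.2830,-0.9591)
member 3 (1-3): L=1.2451, (cx,cy)=(0.9999,0.0112)
member 4 (2-3): L=2.3868, (cx,cy)=(0.2367,0.9716)
member 5 (2-4): L=1.0320, (cx,cy)=(1.0000,0.0000)
member 6 (3-4): L=2.3656, (cx,cy)=(0.1974,-0.9803)
member 7 (3-5): L=1.1155, (cx,cy)=(0.9905,0.1372)
member 8 (4-5): L=2.5530, (cx,cy)=(0.2499,0.9683)
solve A·x = −loads:
  F[0-1] = -1098.0498 N (compression)
  F[0-2] = +3371.6929 N (tension)
  F[1-2] = +1106.9134 N (tension)
  F[1-3] = -568.0952 N (compression)
  F[2-3] = +1316.7971 N (tension)
  F[2-4] = +256.3535 N (tension)
  F[3-4] = -1298.5405 N (compression)
  F[3-5] = +0.0000 N (tension)
  F[4-5] = -0.0000 N (compression)
  Rx@0 = -3116.8400 N
  Ry@0 = +1068.0653 N
  Ry@4 = +1272.9847 N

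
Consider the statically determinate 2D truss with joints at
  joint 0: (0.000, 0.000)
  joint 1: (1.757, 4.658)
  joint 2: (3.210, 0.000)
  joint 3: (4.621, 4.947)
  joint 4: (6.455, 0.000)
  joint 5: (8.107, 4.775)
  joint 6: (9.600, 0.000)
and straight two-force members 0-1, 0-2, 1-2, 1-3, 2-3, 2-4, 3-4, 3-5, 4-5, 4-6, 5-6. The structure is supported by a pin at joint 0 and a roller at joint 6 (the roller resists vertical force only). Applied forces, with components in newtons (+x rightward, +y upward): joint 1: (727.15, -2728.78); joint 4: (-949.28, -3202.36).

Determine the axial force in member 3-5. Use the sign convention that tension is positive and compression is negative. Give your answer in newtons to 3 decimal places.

N=7 nodes, M=11 members, R=3 reactions → 2N=14, M+R=14
member 0 (0-1): L=4.9784, (cx,cy)=(0.3529,0.9357)
member 1 (0-2): L=3.2100, (cx,cy)=(1.0000,0.0000)
member 2 (1-2): L=4.8794, (cx,cy)=(0.2978,-0.9546)
member 3 (1-3): L=2.8785, (cx,cy)=(0.9949,0.1004)
member 4 (2-3): L=5.1443, (cx,cy)=(0.2743,0.9616)
member 5 (2-4): L=3.2450, (cx,cy)=(1.0000,0.0000)
member 6 (3-4): L=5.2760, (cx,cy)=(0.3476,-0.9376)
member 7 (3-5): L=3.4902, (cx,cy)=(0.9988,-0.0493)
member 8 (4-5): L=5.0527, (cx,cy)=(0.3270,0.9450)
member 9 (4-6): L=3.1450, (cx,cy)=(1.0000,0.0000)
member 10 (5-6): L=5.0030, (cx,cy)=(0.2984,-0.9544)
solve A·x = −loads:
  F[0-1] = -3126.8551 N (compression)
  F[0-2] = +881.4243 N (tension)
  F[1-2] = +12.3200 N (tension)
  F[1-3] = -1843.6885 N (compression)
  F[2-3] = -12.2301 N (compression)
  F[2-4] = +888.4475 N (tension)
  F[3-4] = +312.3752 N (tension)
  F[3-5] = -1948.6801 N (compression)
  F[4-5] = +3078.6679 N (tension)
  F[4-6] = +939.7290 N (tension)
  F[5-6] = -3148.9838 N (compression)
  Rx@0 = +222.1300 N
  Ry@0 = +2925.6436 N
  Ry@6 = +3005.4964 N

-1948.680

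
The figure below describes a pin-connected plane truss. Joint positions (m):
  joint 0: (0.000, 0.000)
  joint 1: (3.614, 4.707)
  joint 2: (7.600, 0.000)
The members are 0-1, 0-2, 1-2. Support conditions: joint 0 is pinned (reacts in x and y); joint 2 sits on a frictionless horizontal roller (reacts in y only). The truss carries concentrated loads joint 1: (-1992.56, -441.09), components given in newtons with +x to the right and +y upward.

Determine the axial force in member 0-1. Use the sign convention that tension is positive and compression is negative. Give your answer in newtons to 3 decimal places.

-1847.532

N=3 nodes, M=3 members, R=3 reactions → 2N=6, M+R=6
member 0 (0-1): L=5.9344, (cx,cy)=(0.6090,0.7932)
member 1 (0-2): L=7.6000, (cx,cy)=(1.0000,0.0000)
member 2 (1-2): L=6.1680, (cx,cy)=(0.6462,-0.7631)
solve A·x = −loads:
  F[0-1] = -1847.5324 N (compression)
  F[0-2] = -867.4241 N (compression)
  F[1-2] = +1342.2627 N (tension)
  Rx@0 = +1992.5600 N
  Ry@0 = +1465.4164 N
  Ry@2 = -1024.3264 N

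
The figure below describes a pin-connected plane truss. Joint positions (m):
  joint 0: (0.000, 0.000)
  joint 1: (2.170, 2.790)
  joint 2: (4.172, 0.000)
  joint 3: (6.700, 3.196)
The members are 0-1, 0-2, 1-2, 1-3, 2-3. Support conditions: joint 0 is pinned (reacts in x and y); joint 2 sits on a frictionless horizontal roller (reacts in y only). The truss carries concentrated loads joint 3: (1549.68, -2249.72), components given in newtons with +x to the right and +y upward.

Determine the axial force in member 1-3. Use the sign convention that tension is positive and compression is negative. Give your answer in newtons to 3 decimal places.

3597.567

N=4 nodes, M=5 members, R=3 reactions → 2N=8, M+R=8
member 0 (0-1): L=3.5345, (cx,cy)=(0.6139,0.7894)
member 1 (0-2): L=4.1720, (cx,cy)=(1.0000,0.0000)
member 2 (1-2): L=3.4340, (cx,cy)=(0.5830,-0.8125)
member 3 (1-3): L=4.5482, (cx,cy)=(0.9960,0.0893)
member 4 (2-3): L=4.0749, (cx,cy)=(0.6204,0.7843)
solve A·x = −loads:
  F[0-1] = +3230.9432 N (tension)
  F[0-2] = -433.9273 N (compression)
  F[1-2] = -2743.7349 N (compression)
  F[1-3] = +3597.5666 N (tension)
  F[2-3] = -3277.8897 N (compression)
  Rx@0 = -1549.6800 N
  Ry@0 = -2550.3522 N
  Ry@2 = +4800.0722 N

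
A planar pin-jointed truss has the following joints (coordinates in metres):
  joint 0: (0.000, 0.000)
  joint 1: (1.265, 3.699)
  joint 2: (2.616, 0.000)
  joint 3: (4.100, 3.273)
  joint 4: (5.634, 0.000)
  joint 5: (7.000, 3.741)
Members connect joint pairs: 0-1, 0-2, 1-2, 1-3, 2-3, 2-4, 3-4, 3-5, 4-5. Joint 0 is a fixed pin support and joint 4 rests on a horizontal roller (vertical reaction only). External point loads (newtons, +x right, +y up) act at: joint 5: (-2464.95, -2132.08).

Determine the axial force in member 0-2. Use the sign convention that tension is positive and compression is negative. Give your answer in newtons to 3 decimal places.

-2081.996

N=6 nodes, M=9 members, R=3 reactions → 2N=12, M+R=12
member 0 (0-1): L=3.9093, (cx,cy)=(0.3236,0.9462)
member 1 (0-2): L=2.6160, (cx,cy)=(1.0000,0.0000)
member 2 (1-2): L=3.9380, (cx,cy)=(0.3431,-0.9393)
member 3 (1-3): L=2.8668, (cx,cy)=(0.9889,-0.1486)
member 4 (2-3): L=3.5937, (cx,cy)=(0.4129,0.9108)
member 5 (2-4): L=3.0180, (cx,cy)=(1.0000,0.0000)
member 6 (3-4): L=3.6146, (cx,cy)=(0.4244,-0.9055)
member 7 (3-5): L=2.9375, (cx,cy)=(0.9872,0.1593)
member 8 (4-5): L=3.9826, (cx,cy)=(0.3430,0.9393)
solve A·x = −loads:
  F[0-1] = -1183.4726 N (compression)
  F[0-2] = -2081.9957 N (compression)
  F[1-2] = +1326.1981 N (tension)
  F[1-3] = -847.3376 N (compression)
  F[2-3] = -1367.7766 N (compression)
  F[2-4] = -1062.2056 N (compression)
  F[3-4] = +917.3050 N (tension)
  F[3-5] = -1815.2195 N (compression)
  F[4-5] = -1961.8951 N (compression)
  Rx@0 = +2464.9500 N
  Ry@0 = +1119.8006 N
  Ry@4 = +1012.2794 N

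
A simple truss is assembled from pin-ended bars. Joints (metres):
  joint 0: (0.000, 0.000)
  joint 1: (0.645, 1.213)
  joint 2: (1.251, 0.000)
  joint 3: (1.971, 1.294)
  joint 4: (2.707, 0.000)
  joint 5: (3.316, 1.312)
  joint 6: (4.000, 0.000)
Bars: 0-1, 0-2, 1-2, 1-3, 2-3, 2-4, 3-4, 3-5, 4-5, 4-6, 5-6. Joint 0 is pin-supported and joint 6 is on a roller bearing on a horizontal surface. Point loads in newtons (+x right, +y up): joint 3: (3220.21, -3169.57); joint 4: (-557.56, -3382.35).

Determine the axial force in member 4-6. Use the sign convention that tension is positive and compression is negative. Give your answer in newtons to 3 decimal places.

N=7 nodes, M=11 members, R=3 reactions → 2N=14, M+R=14
member 0 (0-1): L=1.3738, (cx,cy)=(0.4695,0.8829)
member 1 (0-2): L=1.2510, (cx,cy)=(1.0000,0.0000)
member 2 (1-2): L=1.3560, (cx,cy)=(0.4469,-0.8946)
member 3 (1-3): L=1.3285, (cx,cy)=(0.9981,0.0610)
member 4 (2-3): L=1.4808, (cx,cy)=(0.4862,0.8738)
member 5 (2-4): L=1.4560, (cx,cy)=(1.0000,0.0000)
member 6 (3-4): L=1.4887, (cx,cy)=(0.4944,-0.8692)
member 7 (3-5): L=1.3451, (cx,cy)=(0.9999,0.0134)
member 8 (4-5): L=1.4465, (cx,cy)=(0.4210,0.9070)
member 9 (4-6): L=1.2930, (cx,cy)=(1.0000,0.0000)
member 10 (5-6): L=1.4796, (cx,cy)=(0.4623,-0.8867)
solve A·x = −loads:
  F[0-1] = -1879.3774 N (compression)
  F[0-2] = +3545.0031 N (tension)
  F[1-2] = +1741.5284 N (tension)
  F[1-3] = -1663.7701 N (compression)
  F[2-3] = -1782.8547 N (compression)
  F[2-4] = +5190.1774 N (tension)
  F[3-4] = -1812.0914 N (compression)
  F[3-5] = -4852.2707 N (compression)
  F[4-5] = +5465.5186 N (tension)
  F[4-6] = +2550.6886 N (tension)
  F[5-6] = -5517.5218 N (compression)
  Rx@0 = -2662.6500 N
  Ry@0 = +1659.3711 N
  Ry@6 = +4892.5489 N

2550.689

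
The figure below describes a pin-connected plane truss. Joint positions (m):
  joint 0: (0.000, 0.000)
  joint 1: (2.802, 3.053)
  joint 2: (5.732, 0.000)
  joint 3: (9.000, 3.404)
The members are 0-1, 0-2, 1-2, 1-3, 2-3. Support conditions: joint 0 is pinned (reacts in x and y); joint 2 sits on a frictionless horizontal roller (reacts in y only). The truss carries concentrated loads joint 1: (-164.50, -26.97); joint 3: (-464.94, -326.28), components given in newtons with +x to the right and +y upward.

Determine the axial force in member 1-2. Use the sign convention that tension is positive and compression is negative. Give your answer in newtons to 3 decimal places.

N=4 nodes, M=5 members, R=3 reactions → 2N=8, M+R=8
member 0 (0-1): L=4.1439, (cx,cy)=(0.6762,0.7367)
member 1 (0-2): L=5.7320, (cx,cy)=(1.0000,0.0000)
member 2 (1-2): L=4.2315, (cx,cy)=(0.6924,-0.7215)
member 3 (1-3): L=6.2079, (cx,cy)=(0.9984,0.0565)
member 4 (2-3): L=4.7188, (cx,cy)=(0.6925,0.7214)
solve A·x = −loads:
  F[0-1] = -259.9124 N (compression)
  F[0-2] = -453.6944 N (compression)
  F[1-2] = +215.4345 N (tension)
  F[1-3] = -160.6746 N (compression)
  F[2-3] = -439.7122 N (compression)
  Rx@0 = +629.4400 N
  Ry@0 = +191.4887 N
  Ry@2 = +161.7613 N

215.434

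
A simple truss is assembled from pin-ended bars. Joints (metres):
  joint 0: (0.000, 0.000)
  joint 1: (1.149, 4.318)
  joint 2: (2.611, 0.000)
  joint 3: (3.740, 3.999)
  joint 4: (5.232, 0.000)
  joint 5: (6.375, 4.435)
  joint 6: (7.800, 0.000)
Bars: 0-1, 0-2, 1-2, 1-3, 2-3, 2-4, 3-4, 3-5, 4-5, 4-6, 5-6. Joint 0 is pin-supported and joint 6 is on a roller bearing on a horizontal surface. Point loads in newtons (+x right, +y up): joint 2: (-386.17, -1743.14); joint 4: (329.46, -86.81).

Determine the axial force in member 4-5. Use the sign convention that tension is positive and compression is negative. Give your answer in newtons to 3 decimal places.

729.025

N=7 nodes, M=11 members, R=3 reactions → 2N=14, M+R=14
member 0 (0-1): L=4.4683, (cx,cy)=(0.2571,0.9664)
member 1 (0-2): L=2.6110, (cx,cy)=(1.0000,0.0000)
member 2 (1-2): L=4.5588, (cx,cy)=(0.3207,-0.9472)
member 3 (1-3): L=2.6106, (cx,cy)=(0.9925,-0.1222)
member 4 (2-3): L=4.1553, (cx,cy)=(0.2717,0.9624)
member 5 (2-4): L=2.6210, (cx,cy)=(1.0000,0.0000)
member 6 (3-4): L=4.2683, (cx,cy)=(0.3496,-0.9369)
member 7 (3-5): L=2.6708, (cx,cy)=(0.9866,0.1632)
member 8 (4-5): L=4.5799, (cx,cy)=(0.2496,0.9684)
member 9 (4-6): L=2.5680, (cx,cy)=(1.0000,0.0000)
member 10 (5-6): L=4.6583, (cx,cy)=(0.3059,-0.9521)
solve A·x = −loads:
  F[0-1] = -1229.5630 N (compression)
  F[0-2] = +259.4687 N (tension)
  F[1-2] = +1351.9301 N (tension)
  F[1-3] = -755.4025 N (compression)
  F[2-3] = +480.7004 N (tension)
  F[2-4] = +948.5951 N (tension)
  F[3-4] = -660.8359 N (compression)
  F[3-5] = -393.4129 N (compression)
  F[4-5] = +729.0255 N (tension)
  F[4-6] = +206.1943 N (tension)
  F[5-6] = -674.0468 N (compression)
  Rx@0 = +56.7100 N
  Ry@0 = +1188.2156 N
  Ry@6 = +641.7344 N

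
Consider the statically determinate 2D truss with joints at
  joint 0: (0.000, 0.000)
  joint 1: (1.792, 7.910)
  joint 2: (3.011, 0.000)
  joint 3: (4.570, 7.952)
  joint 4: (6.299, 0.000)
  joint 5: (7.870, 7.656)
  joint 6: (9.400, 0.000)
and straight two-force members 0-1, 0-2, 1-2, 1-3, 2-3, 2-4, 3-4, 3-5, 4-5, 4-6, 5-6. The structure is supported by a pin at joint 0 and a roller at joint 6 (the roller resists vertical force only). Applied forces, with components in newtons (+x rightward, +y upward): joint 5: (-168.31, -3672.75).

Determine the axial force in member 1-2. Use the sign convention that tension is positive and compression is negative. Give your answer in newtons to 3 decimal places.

N=7 nodes, M=11 members, R=3 reactions → 2N=14, M+R=14
member 0 (0-1): L=8.1104, (cx,cy)=(0.2209,0.9753)
member 1 (0-2): L=3.0110, (cx,cy)=(1.0000,0.0000)
member 2 (1-2): L=8.0034, (cx,cy)=(0.1523,-0.9883)
member 3 (1-3): L=2.7783, (cx,cy)=(0.9999,0.0151)
member 4 (2-3): L=8.1034, (cx,cy)=(0.1924,0.9813)
member 5 (2-4): L=3.2880, (cx,cy)=(1.0000,0.0000)
member 6 (3-4): L=8.1378, (cx,cy)=(0.2125,-0.9772)
member 7 (3-5): L=3.3132, (cx,cy)=(0.9960,-0.0893)
member 8 (4-5): L=7.8155, (cx,cy)=(0.2010,0.9796)
member 9 (4-6): L=3.1010, (cx,cy)=(1.0000,0.0000)
member 10 (5-6): L=7.8074, (cx,cy)=(0.1960,-0.9806)
solve A·x = −loads:
  F[0-1] = -753.5045 N (compression)
  F[0-2] = -1.8235 N (compression)
  F[1-2] = +739.2878 N (tension)
  F[1-3] = -279.1198 N (compression)
  F[2-3] = -744.5718 N (compression)
  F[2-4] = +254.0252 N (tension)
  F[3-4] = +806.5495 N (tension)
  F[3-5] = -596.0826 N (compression)
  F[4-5] = -804.5565 N (compression)
  F[4-6] = +587.1132 N (tension)
  F[5-6] = -2995.9592 N (compression)
  Rx@0 = +168.3100 N
  Ry@0 = +734.8818 N
  Ry@6 = +2937.8682 N

739.288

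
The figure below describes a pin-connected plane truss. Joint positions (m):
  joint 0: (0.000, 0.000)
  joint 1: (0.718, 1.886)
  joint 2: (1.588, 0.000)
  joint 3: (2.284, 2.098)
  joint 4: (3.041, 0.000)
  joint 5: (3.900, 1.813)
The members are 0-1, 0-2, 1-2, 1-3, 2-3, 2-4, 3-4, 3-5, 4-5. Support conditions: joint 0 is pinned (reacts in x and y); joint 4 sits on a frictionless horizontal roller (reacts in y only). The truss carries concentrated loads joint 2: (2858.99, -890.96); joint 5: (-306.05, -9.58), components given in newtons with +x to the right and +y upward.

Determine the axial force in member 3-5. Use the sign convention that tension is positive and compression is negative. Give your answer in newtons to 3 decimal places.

N=6 nodes, M=9 members, R=3 reactions → 2N=12, M+R=12
member 0 (0-1): L=2.0180, (cx,cy)=(0.3558,0.9346)
member 1 (0-2): L=1.5880, (cx,cy)=(1.0000,0.0000)
member 2 (1-2): L=2.0770, (cx,cy)=(0.4189,-0.9080)
member 3 (1-3): L=1.5803, (cx,cy)=(0.9910,0.1342)
member 4 (2-3): L=2.2104, (cx,cy)=(0.3149,0.9491)
member 5 (2-4): L=1.4530, (cx,cy)=(1.0000,0.0000)
member 6 (3-4): L=2.2304, (cx,cy)=(0.3394,-0.9406)
member 7 (3-5): L=1.6409, (cx,cy)=(0.9848,-0.1737)
member 8 (4-5): L=2.0062, (cx,cy)=(0.4282,0.9037)
solve A·x = −loads:
  F[0-1] = -647.8515 N (compression)
  F[0-2] = +2783.4386 N (tension)
  F[1-2] = +595.2382 N (tension)
  F[1-3] = -484.2059 N (compression)
  F[2-3] = +369.2390 N (tension)
  F[2-4] = +57.5166 N (tension)
  F[3-4] = -251.3451 N (compression)
  F[3-5] = -282.5539 N (compression)
  F[4-5] = -64.9048 N (compression)
  Rx@0 = -2552.9400 N
  Ry@0 = +605.4601 N
  Ry@4 = +295.0799 N

-282.554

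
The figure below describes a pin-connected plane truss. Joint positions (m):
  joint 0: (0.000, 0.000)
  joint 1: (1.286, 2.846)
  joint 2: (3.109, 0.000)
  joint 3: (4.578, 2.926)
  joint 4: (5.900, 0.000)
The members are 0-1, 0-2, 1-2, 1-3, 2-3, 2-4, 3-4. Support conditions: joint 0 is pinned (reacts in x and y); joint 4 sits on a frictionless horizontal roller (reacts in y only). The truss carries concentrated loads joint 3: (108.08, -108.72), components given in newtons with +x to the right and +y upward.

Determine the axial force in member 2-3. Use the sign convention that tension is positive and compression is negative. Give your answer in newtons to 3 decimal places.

N=5 nodes, M=7 members, R=3 reactions → 2N=10, M+R=10
member 0 (0-1): L=3.1231, (cx,cy)=(0.4118,0.9113)
member 1 (0-2): L=3.1090, (cx,cy)=(1.0000,0.0000)
member 2 (1-2): L=3.3798, (cx,cy)=(0.5394,-0.8421)
member 3 (1-3): L=3.2930, (cx,cy)=(0.9997,0.0243)
member 4 (2-3): L=3.2741, (cx,cy)=(0.4487,0.8937)
member 5 (2-4): L=2.7910, (cx,cy)=(1.0000,0.0000)
member 6 (3-4): L=3.2108, (cx,cy)=(0.4117,-0.9113)
solve A·x = −loads:
  F[0-1] = +32.0862 N (tension)
  F[0-2] = +94.8677 N (tension)
  F[1-2] = -33.8163 N (compression)
  F[1-3] = +31.4615 N (tension)
  F[2-3] = +31.8626 N (tension)
  F[2-4] = +62.3318 N (tension)
  F[3-4] = -151.3873 N (compression)
  Rx@0 = -108.0800 N
  Ry@0 = -29.2397 N
  Ry@4 = +137.9597 N

31.863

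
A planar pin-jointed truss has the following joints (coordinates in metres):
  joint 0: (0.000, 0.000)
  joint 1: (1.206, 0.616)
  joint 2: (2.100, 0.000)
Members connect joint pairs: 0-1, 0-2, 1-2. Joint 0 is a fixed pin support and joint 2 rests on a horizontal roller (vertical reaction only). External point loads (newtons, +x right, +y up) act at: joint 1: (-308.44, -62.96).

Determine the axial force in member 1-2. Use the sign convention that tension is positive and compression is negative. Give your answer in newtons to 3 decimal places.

N=3 nodes, M=3 members, R=3 reactions → 2N=6, M+R=6
member 0 (0-1): L=1.3542, (cx,cy)=(0.8906,0.4549)
member 1 (0-2): L=2.1000, (cx,cy)=(1.0000,0.0000)
member 2 (1-2): L=1.0857, (cx,cy)=(0.8235,-0.5674)
solve A·x = −loads:
  F[0-1] = -257.8252 N (compression)
  F[0-2] = -78.8327 N (compression)
  F[1-2] = +95.7346 N (tension)
  Rx@0 = +308.4400 N
  Ry@0 = +117.2787 N
  Ry@2 = -54.3187 N

95.735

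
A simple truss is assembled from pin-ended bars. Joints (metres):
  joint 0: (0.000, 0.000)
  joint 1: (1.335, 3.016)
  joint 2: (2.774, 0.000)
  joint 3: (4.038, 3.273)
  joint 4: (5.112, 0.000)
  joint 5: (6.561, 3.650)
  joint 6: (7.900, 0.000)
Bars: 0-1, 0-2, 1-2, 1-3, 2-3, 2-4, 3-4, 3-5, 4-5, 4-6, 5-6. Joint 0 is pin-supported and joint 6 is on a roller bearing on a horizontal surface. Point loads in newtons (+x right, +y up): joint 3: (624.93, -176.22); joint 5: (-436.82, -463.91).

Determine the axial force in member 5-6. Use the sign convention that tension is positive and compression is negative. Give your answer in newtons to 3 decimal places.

N=7 nodes, M=11 members, R=3 reactions → 2N=14, M+R=14
member 0 (0-1): L=3.2983, (cx,cy)=(0.4048,0.9144)
member 1 (0-2): L=2.7740, (cx,cy)=(1.0000,0.0000)
member 2 (1-2): L=3.3417, (cx,cy)=(0.4306,-0.9025)
member 3 (1-3): L=2.7152, (cx,cy)=(0.9955,0.0947)
member 4 (2-3): L=3.5086, (cx,cy)=(0.3603,0.9329)
member 5 (2-4): L=2.3380, (cx,cy)=(1.0000,0.0000)
member 6 (3-4): L=3.4447, (cx,cy)=(0.3118,-0.9502)
member 7 (3-5): L=2.5510, (cx,cy)=(0.9890,0.1478)
member 8 (4-5): L=3.9271, (cx,cy)=(0.3690,0.9294)
member 9 (4-6): L=2.7880, (cx,cy)=(1.0000,0.0000)
member 10 (5-6): L=3.8879, (cx,cy)=(0.3444,-0.9388)
solve A·x = −loads:
  F[0-1] = -117.7659 N (compression)
  F[0-2] = +235.7769 N (tension)
  F[1-2] = +109.3357 N (tension)
  F[1-3] = -95.1762 N (compression)
  F[2-3] = -105.7822 N (compression)
  F[2-4] = +320.9678 N (tension)
  F[3-4] = -182.3590 N (compression)
  F[3-5] = -708.7134 N (compression)
  F[4-5] = +186.4231 N (tension)
  F[4-6] = +195.3260 N (tension)
  F[5-6] = -567.1392 N (compression)
  Rx@0 = -188.1100 N
  Ry@0 = +107.6879 N
  Ry@6 = +532.4421 N

-567.139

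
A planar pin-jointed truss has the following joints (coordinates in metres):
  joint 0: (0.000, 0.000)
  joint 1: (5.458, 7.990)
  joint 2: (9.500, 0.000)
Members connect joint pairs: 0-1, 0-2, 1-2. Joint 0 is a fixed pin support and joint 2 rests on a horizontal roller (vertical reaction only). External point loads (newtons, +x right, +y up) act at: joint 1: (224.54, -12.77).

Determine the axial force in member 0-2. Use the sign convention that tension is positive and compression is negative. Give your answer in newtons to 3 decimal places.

N=3 nodes, M=3 members, R=3 reactions → 2N=6, M+R=6
member 0 (0-1): L=9.6763, (cx,cy)=(0.5641,0.8257)
member 1 (0-2): L=9.5000, (cx,cy)=(1.0000,0.0000)
member 2 (1-2): L=8.9542, (cx,cy)=(0.4514,-0.8923)
solve A·x = −loads:
  F[0-1] = +222.1259 N (tension)
  F[0-2] = +99.2474 N (tension)
  F[1-2] = -219.8619 N (compression)
  Rx@0 = -224.5400 N
  Ry@0 = -183.4167 N
  Ry@2 = +196.1867 N

99.247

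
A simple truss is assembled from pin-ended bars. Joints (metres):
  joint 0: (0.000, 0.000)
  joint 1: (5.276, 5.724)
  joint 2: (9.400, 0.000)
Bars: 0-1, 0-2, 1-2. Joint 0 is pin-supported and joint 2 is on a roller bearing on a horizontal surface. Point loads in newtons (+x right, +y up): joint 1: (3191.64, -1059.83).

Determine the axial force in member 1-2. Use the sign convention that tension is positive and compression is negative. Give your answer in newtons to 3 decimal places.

-3128.561

N=3 nodes, M=3 members, R=3 reactions → 2N=6, M+R=6
member 0 (0-1): L=7.7846, (cx,cy)=(0.6777,0.7353)
member 1 (0-2): L=9.4000, (cx,cy)=(1.0000,0.0000)
member 2 (1-2): L=7.0549, (cx,cy)=(0.5846,-0.8114)
solve A·x = −loads:
  F[0-1] = +2010.8002 N (tension)
  F[0-2] = +1828.8274 N (tension)
  F[1-2] = -3128.5613 N (compression)
  Rx@0 = -3191.6400 N
  Ry@0 = -1478.5328 N
  Ry@2 = +2538.3628 N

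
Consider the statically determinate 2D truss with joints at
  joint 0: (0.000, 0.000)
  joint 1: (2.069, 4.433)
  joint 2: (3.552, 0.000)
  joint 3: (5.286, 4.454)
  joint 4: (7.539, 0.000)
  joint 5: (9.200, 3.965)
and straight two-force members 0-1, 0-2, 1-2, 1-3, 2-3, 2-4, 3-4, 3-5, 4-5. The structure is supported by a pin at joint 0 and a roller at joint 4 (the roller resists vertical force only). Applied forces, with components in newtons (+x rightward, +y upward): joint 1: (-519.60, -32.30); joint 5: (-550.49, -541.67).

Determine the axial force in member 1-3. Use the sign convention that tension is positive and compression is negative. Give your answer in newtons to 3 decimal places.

N=6 nodes, M=9 members, R=3 reactions → 2N=12, M+R=12
member 0 (0-1): L=4.8921, (cx,cy)=(0.4229,0.9062)
member 1 (0-2): L=3.5520, (cx,cy)=(1.0000,0.0000)
member 2 (1-2): L=4.6745, (cx,cy)=(0.3173,-0.9483)
member 3 (1-3): L=3.2171, (cx,cy)=(1.0000,0.0065)
member 4 (2-3): L=4.7796, (cx,cy)=(0.3628,0.9319)
member 5 (2-4): L=3.9870, (cx,cy)=(1.0000,0.0000)
member 6 (3-4): L=4.9914, (cx,cy)=(0.4514,-0.8923)
member 7 (3-5): L=3.9444, (cx,cy)=(0.9923,-0.1240)
member 8 (4-5): L=4.2989, (cx,cy)=(0.3864,0.9223)
solve A·x = −loads:
  F[0-1] = -550.8329 N (compression)
  F[0-2] = -837.1261 N (compression)
  F[1-2] = +493.1708 N (tension)
  F[1-3] = +130.1783 N (tension)
  F[2-3] = -501.8868 N (compression)
  F[2-4] = -498.5862 N (compression)
  F[3-4] = +566.2228 N (tension)
  F[3-5] = -309.8735 N (compression)
  F[4-5] = -628.9291 N (compression)
  Rx@0 = +1070.0900 N
  Ry@0 = +499.1440 N
  Ry@4 = +74.8260 N

130.178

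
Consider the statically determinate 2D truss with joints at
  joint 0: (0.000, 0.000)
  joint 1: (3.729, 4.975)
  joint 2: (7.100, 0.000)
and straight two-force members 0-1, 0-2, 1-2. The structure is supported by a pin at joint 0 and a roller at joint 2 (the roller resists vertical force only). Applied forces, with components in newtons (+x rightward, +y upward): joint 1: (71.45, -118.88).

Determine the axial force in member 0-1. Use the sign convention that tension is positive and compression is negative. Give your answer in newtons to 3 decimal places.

-7.970

N=3 nodes, M=3 members, R=3 reactions → 2N=6, M+R=6
member 0 (0-1): L=6.2174, (cx,cy)=(0.5998,0.8002)
member 1 (0-2): L=7.1000, (cx,cy)=(1.0000,0.0000)
member 2 (1-2): L=6.0095, (cx,cy)=(0.5609,-0.8279)
solve A·x = −loads:
  F[0-1] = -7.9702 N (compression)
  F[0-2] = +76.2303 N (tension)
  F[1-2] = -135.8965 N (compression)
  Rx@0 = -71.4500 N
  Ry@0 = +6.3776 N
  Ry@2 = +112.5024 N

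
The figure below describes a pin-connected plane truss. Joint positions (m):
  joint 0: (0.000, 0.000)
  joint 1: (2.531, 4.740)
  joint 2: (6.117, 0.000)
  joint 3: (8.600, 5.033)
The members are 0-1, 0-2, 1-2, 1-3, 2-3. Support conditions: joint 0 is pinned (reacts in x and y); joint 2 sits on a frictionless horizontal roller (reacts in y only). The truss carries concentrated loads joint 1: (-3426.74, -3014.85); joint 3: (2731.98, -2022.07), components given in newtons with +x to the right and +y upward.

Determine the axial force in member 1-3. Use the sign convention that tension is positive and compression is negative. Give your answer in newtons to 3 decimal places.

3825.003

N=4 nodes, M=5 members, R=3 reactions → 2N=8, M+R=8
member 0 (0-1): L=5.3734, (cx,cy)=(0.4710,0.8821)
member 1 (0-2): L=6.1170, (cx,cy)=(1.0000,0.0000)
member 2 (1-2): L=5.9437, (cx,cy)=(0.6033,-0.7975)
member 3 (1-3): L=6.0761, (cx,cy)=(0.9988,0.0482)
member 4 (2-3): L=5.6122, (cx,cy)=(0.4424,0.8968)
solve A·x = −loads:
  F[0-1] = -1535.0714 N (compression)
  F[0-2] = +28.2937 N (tension)
  F[1-2] = -1851.1617 N (compression)
  F[1-3] = +3825.0027 N (tension)
  F[2-3] = -2460.4304 N (compression)
  Rx@0 = +694.7600 N
  Ry@0 = +1354.1188 N
  Ry@2 = +3682.8012 N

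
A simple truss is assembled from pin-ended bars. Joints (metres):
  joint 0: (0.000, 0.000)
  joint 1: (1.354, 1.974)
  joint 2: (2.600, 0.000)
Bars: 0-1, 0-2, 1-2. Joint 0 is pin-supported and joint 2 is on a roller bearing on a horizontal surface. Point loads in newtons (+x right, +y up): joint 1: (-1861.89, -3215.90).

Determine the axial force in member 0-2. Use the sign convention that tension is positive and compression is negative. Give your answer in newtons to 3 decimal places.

164.832

N=3 nodes, M=3 members, R=3 reactions → 2N=6, M+R=6
member 0 (0-1): L=2.3937, (cx,cy)=(0.5656,0.8247)
member 1 (0-2): L=2.6000, (cx,cy)=(1.0000,0.0000)
member 2 (1-2): L=2.3344, (cx,cy)=(0.5338,-0.8456)
solve A·x = −loads:
  F[0-1] = -3583.0463 N (compression)
  F[0-2] = +164.8315 N (tension)
  F[1-2] = -308.8078 N (compression)
  Rx@0 = +1861.8900 N
  Ry@0 = +2954.7624 N
  Ry@2 = +261.1376 N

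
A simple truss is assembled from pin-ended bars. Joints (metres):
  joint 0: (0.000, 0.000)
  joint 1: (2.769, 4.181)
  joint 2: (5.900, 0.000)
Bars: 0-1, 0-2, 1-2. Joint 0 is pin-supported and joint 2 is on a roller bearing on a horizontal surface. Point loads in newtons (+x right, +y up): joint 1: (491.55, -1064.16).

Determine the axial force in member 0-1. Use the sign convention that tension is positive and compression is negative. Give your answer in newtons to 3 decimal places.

N=3 nodes, M=3 members, R=3 reactions → 2N=6, M+R=6
member 0 (0-1): L=5.0148, (cx,cy)=(0.5522,0.8337)
member 1 (0-2): L=5.9000, (cx,cy)=(1.0000,0.0000)
member 2 (1-2): L=5.2234, (cx,cy)=(0.5994,-0.8004)
solve A·x = −loads:
  F[0-1] = -259.5460 N (compression)
  F[0-2] = +634.8627 N (tension)
  F[1-2] = -1059.1321 N (compression)
  Rx@0 = -491.5500 N
  Ry@0 = +216.3923 N
  Ry@2 = +847.7677 N

-259.546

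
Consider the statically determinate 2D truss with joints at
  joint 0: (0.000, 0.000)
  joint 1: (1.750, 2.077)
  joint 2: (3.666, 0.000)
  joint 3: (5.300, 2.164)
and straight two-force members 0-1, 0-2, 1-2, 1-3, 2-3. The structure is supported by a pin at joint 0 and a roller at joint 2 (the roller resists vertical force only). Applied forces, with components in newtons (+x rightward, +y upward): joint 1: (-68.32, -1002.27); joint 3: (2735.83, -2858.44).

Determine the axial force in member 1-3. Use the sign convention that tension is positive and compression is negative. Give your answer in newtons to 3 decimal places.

N=4 nodes, M=5 members, R=3 reactions → 2N=8, M+R=8
member 0 (0-1): L=2.7160, (cx,cy)=(0.6443,0.7647)
member 1 (0-2): L=3.6660, (cx,cy)=(1.0000,0.0000)
member 2 (1-2): L=2.8258, (cx,cy)=(0.6780,-0.7350)
member 3 (1-3): L=3.5511, (cx,cy)=(0.9997,0.0245)
member 4 (2-3): L=2.7116, (cx,cy)=(0.6026,0.7980)
solve A·x = −loads:
  F[0-1] = +3042.1519 N (tension)
  F[0-2] = +707.3304 N (tension)
  F[1-2] = -4362.4902 N (compression)
  F[1-3] = +4987.9610 N (tension)
  F[2-3] = -3734.9147 N (compression)
  Rx@0 = -2667.5100 N
  Ry@0 = -2326.4531 N
  Ry@2 = +6187.1631 N

4987.961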